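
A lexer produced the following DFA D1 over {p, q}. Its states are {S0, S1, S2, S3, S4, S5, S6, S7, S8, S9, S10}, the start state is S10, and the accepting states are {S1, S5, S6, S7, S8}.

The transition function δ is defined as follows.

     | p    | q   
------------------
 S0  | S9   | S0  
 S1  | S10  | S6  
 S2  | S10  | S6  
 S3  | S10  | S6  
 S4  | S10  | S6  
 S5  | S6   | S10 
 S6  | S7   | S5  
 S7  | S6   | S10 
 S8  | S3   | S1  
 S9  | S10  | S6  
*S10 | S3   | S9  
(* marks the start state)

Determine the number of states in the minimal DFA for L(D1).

States {S0,S1,S2,S4,S8} cannot be reached from the start state, so discard them.
P0 = {S5,S6,S7} | {S3,S9,S10}.
On input q, block {S5,S6,S7} splits into {S5,S7} and {S6}.
Split {S3,S9,S10} by δ(·,q) → {S3,S9} and {S10}.
The partition is now stable with 4 blocks: {S5,S7} | {S3,S9} | {S6} | {S10}.

4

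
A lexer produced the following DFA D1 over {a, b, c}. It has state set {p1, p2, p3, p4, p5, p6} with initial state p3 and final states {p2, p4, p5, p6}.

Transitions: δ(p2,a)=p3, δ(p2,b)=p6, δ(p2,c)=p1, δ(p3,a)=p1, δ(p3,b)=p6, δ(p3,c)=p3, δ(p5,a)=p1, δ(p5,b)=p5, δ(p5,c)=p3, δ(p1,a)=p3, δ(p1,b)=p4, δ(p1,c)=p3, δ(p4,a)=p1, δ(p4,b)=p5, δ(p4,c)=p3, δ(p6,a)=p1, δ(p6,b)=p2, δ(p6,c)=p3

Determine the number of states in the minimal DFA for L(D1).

2

Every state is reachable, so we keep all 6.
Initial partition by acceptance: {p2,p4,p5,p6} | {p1,p3}.
Stable partition: {p2,p4,p5,p6} | {p1,p3} — 2 equivalence classes.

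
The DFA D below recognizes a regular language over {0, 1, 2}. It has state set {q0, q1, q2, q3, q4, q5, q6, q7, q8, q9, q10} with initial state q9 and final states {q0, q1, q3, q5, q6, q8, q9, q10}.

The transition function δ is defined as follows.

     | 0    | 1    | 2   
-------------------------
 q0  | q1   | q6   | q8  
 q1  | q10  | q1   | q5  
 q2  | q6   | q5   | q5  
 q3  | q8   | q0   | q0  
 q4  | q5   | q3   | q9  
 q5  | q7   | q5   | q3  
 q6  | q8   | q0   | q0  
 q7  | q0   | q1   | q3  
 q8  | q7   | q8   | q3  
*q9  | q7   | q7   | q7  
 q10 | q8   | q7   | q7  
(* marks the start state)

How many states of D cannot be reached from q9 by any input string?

Starting at q9 and following transitions, the reachable set is {q0, q1, q3, q5, q6, q7, q8, q9, q10}. That leaves q2, q4 unreachable — 2 in total.

2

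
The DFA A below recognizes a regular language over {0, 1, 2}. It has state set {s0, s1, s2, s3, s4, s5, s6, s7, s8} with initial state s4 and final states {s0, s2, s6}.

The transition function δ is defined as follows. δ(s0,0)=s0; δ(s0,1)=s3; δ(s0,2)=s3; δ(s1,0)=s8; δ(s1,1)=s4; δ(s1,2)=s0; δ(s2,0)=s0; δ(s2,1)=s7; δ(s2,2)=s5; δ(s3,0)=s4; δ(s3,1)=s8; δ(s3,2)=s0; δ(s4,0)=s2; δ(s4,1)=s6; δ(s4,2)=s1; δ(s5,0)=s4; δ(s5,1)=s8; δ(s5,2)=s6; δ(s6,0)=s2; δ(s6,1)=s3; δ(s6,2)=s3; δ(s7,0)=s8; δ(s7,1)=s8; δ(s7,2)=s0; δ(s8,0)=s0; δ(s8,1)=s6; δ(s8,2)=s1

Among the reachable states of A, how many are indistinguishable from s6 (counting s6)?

Every state is reachable, so we keep all 9.
P0 = {s0,s2,s6} | {s1,s3,s4,s5,s7,s8}.
Split {s1,s3,s4,s5,s7,s8} by δ(·,0) → {s1,s3,s5,s7} and {s4,s8}.
No further refinement is possible. Final partition (3 blocks): {s0,s2,s6} | {s1,s3,s5,s7} | {s4,s8}.
The equivalence class containing s6 is {s0,s2,s6}, of size 3.

3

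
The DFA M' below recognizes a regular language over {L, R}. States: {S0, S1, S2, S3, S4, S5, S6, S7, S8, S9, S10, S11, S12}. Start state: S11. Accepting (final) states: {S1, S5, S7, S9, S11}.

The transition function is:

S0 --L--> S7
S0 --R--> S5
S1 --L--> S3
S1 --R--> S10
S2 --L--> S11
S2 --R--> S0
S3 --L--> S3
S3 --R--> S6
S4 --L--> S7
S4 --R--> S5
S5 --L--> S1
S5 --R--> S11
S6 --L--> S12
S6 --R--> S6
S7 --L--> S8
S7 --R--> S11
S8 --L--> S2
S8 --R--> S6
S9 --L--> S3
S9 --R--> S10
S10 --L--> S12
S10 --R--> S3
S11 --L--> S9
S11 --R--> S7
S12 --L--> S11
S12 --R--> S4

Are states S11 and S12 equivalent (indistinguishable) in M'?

No

All states are reachable from the start state.
Initial partition by acceptance: {S1,S5,S7,S9,S11} | {S0,S2,S3,S4,S6,S8,S10,S12}.
Refine {S1,S5,S7,S9,S11} on symbol L: members go to different blocks, giving {S1,S7,S9} and {S5,S11}.
On input R, block {S1,S7,S9} splits into {S1,S9} and {S7}.
On input L, block {S0,S2,S3,S4,S6,S8,S10,S12} splits into {S3,S6,S8,S10} and {S0,S4} and {S2,S12}.
Split {S3,S6,S8,S10} by δ(·,L) → {S6,S8,S10} and {S3}.
On input R, block {S6,S8,S10} splits into {S6,S8} and {S10}.
On input R, block {S5,S11} splits into {S5} and {S11}.
No further refinement is possible. Final partition (9 blocks): {S1,S9} | {S6,S8} | {S5} | {S7} | {S0,S4} | {S2,S12} | {S3} | {S10} | {S11}.
S11 and S12 end up in different blocks, so they are distinguishable. For instance, the string 'ε' is accepted from only S11.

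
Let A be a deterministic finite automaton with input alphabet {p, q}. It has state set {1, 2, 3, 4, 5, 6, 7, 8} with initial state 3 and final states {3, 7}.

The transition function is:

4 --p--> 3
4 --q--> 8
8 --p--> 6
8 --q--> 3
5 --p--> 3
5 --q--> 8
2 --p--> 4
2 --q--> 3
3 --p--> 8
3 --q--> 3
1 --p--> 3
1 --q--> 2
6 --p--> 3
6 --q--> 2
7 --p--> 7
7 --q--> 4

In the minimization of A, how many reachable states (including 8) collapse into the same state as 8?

First remove the unreachable states {1,5,7}; 5 states remain.
Start with accepting vs non-accepting: {3} | {2,4,6,8}.
On input p, block {2,4,6,8} splits into {2,8} and {4,6}.
No further refinement is possible. Final partition (3 blocks): {3} | {2,8} | {4,6}.
State 8 belongs to the block {2,8}, which has 2 states.

2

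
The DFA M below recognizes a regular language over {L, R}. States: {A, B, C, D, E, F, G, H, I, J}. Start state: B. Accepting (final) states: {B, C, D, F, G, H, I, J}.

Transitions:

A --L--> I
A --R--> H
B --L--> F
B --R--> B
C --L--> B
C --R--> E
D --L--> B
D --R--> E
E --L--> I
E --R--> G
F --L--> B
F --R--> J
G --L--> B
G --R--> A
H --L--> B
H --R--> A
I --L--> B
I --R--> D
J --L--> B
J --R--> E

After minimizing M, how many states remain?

4

Reachable states from the start: {A,B,D,E,F,G,H,I,J}. Unreachable: {C} — drop them.
P0 = {B,D,F,G,H,I,J} | {A,E}.
On input R, block {B,D,F,G,H,I,J} splits into {D,G,H,J} and {B,F,I}.
Refine {B,F,I} on symbol R: members go to different blocks, giving {F,I} and {B}.
Stable partition: {D,G,H,J} | {A,E} | {F,I} | {B} — 4 equivalence classes.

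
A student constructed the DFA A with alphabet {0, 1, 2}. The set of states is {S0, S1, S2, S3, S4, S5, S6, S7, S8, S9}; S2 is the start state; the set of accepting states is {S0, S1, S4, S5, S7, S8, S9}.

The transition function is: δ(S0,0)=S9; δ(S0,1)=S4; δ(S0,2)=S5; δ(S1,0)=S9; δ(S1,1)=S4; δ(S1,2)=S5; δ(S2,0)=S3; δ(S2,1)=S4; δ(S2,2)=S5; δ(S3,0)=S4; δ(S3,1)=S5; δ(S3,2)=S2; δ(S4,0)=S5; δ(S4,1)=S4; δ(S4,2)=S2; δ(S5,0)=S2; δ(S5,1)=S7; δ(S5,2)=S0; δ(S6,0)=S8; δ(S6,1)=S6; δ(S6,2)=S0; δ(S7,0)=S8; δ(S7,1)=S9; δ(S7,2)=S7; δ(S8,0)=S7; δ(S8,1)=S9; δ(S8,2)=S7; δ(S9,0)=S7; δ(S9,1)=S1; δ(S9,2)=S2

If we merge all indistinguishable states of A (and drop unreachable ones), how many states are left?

7

First remove the unreachable states {S6}; 9 states remain.
Initial partition by acceptance: {S0,S1,S4,S5,S7,S8,S9} | {S2,S3}.
Split {S0,S1,S4,S5,S7,S8,S9} by δ(·,0) → {S0,S1,S4,S7,S8,S9} and {S5}.
On input 0, block {S0,S1,S4,S7,S8,S9} splits into {S0,S1,S7,S8,S9} and {S4}.
Refine {S0,S1,S7,S8,S9} on symbol 1: members go to different blocks, giving {S7,S8,S9} and {S0,S1}.
Refine {S7,S8,S9} on symbol 1: members go to different blocks, giving {S7,S8} and {S9}.
Refine {S2,S3} on symbol 0: members go to different blocks, giving {S2} and {S3}.
No further refinement is possible. Final partition (7 blocks): {S7,S8} | {S2} | {S5} | {S4} | {S0,S1} | {S9} | {S3}.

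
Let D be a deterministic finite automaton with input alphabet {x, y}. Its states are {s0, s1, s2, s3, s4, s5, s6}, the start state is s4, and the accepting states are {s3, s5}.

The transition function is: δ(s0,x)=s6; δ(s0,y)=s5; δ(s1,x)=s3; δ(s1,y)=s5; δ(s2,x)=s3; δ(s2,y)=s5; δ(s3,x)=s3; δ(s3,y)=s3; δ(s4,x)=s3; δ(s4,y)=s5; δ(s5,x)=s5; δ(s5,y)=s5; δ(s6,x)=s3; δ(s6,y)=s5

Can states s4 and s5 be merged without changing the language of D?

No

States {s0,s1,s2,s6} cannot be reached from the start state, so discard them.
Initial partition by acceptance: {s3,s5} | {s4}.
No further refinement is possible. Final partition (2 blocks): {s3,s5} | {s4}.
s4 and s5 end up in different blocks, so they are distinguishable. For instance, the string 'ε' is accepted from only s5.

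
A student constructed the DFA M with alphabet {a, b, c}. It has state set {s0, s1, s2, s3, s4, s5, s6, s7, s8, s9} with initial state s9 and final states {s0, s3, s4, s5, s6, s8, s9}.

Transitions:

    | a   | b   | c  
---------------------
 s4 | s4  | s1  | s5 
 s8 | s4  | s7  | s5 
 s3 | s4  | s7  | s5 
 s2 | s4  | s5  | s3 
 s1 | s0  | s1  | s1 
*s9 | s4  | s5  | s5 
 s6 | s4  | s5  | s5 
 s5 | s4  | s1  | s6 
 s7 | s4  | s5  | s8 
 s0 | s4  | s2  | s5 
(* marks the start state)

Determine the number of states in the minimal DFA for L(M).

6

Every state is reachable, so we keep all 10.
Initial partition by acceptance: {s0,s3,s4,s5,s6,s8,s9} | {s1,s2,s7}.
Refine {s0,s3,s4,s5,s6,s8,s9} on symbol b: members go to different blocks, giving {s0,s3,s4,s5,s8} and {s6,s9}.
Split {s0,s3,s4,s5,s8} by δ(·,c) → {s0,s3,s4,s8} and {s5}.
Split {s1,s2,s7} by δ(·,b) → {s2,s7} and {s1}.
On input b, block {s0,s3,s4,s8} splits into {s0,s3,s8} and {s4}.
Stable partition: {s0,s3,s8} | {s2,s7} | {s6,s9} | {s5} | {s1} | {s4} — 6 equivalence classes.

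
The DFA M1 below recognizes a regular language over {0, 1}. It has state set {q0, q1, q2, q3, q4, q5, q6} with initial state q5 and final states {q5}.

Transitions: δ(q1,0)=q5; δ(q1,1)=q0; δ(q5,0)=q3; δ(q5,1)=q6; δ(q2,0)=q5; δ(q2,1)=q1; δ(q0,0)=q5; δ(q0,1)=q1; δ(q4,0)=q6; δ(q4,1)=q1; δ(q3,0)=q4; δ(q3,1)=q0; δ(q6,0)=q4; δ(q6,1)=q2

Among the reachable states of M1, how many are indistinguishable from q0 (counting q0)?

3

Start with accepting vs non-accepting: {q5} | {q0,q1,q2,q3,q4,q6}.
On input 0, block {q0,q1,q2,q3,q4,q6} splits into {q0,q1,q2} and {q3,q4,q6}.
Stable partition: {q5} | {q0,q1,q2} | {q3,q4,q6} — 3 equivalence classes.
State q0 belongs to the block {q0,q1,q2}, which has 3 states.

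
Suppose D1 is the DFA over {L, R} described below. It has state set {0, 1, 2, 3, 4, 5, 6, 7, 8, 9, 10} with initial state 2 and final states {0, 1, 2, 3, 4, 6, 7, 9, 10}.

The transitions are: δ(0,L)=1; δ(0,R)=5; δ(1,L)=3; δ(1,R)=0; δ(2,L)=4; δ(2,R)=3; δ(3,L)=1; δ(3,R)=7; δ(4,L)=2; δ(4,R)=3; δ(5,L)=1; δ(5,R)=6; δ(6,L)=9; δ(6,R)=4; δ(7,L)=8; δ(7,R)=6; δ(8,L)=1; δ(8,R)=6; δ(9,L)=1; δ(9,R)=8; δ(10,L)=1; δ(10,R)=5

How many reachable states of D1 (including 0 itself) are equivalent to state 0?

2

Reachable states from the start: {0,1,2,3,4,5,6,7,8,9}. Unreachable: {10} — drop them.
Initial partition by acceptance: {0,1,2,3,4,6,7,9} | {5,8}.
Split {0,1,2,3,4,6,7,9} by δ(·,L) → {0,1,2,3,4,6,9} and {7}.
On input R, block {0,1,2,3,4,6,9} splits into {1,2,4,6} and {0,9} and {3}.
Refine {1,2,4,6} on symbol L: members go to different blocks, giving {2,4} and {1} and {6}.
No further refinement is possible. Final partition (7 blocks): {2,4} | {5,8} | {7} | {0,9} | {3} | {1} | {6}.
State 0 belongs to the block {0,9}, which has 2 states.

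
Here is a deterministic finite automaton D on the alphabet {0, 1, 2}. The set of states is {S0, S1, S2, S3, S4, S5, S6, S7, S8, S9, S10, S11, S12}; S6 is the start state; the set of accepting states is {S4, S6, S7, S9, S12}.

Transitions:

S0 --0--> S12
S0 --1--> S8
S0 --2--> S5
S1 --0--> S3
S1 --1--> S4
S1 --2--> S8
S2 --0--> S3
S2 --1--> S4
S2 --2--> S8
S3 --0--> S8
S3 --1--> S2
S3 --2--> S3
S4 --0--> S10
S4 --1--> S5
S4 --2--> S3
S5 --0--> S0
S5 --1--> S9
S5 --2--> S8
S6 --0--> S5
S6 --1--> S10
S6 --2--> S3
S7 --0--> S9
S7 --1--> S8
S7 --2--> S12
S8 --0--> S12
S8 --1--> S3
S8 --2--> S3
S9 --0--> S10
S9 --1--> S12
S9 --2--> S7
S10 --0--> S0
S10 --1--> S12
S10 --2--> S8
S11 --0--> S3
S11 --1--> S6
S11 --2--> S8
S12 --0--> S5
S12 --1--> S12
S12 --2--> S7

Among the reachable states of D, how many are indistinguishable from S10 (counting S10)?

States {S1,S11} cannot be reached from the start state, so discard them.
P0 = {S4,S6,S7,S9,S12} | {S0,S2,S3,S5,S8,S10}.
On input 0, block {S4,S6,S7,S9,S12} splits into {S4,S6,S9,S12} and {S7}.
Refine {S4,S6,S9,S12} on symbol 1: members go to different blocks, giving {S4,S6} and {S9,S12}.
On input 0, block {S0,S2,S3,S5,S8,S10} splits into {S2,S3,S5,S10} and {S0,S8}.
Split {S2,S3,S5,S10} by δ(·,0) → {S3,S5,S10} and {S2}.
On input 1, block {S3,S5,S10} splits into {S5,S10} and {S3}.
On input 1, block {S0,S8} splits into {S0} and {S8}.
Stable partition: {S4,S6} | {S5,S10} | {S7} | {S9,S12} | {S0} | {S2} | {S3} | {S8} — 8 equivalence classes.
State S10 belongs to the block {S5,S10}, which has 2 states.

2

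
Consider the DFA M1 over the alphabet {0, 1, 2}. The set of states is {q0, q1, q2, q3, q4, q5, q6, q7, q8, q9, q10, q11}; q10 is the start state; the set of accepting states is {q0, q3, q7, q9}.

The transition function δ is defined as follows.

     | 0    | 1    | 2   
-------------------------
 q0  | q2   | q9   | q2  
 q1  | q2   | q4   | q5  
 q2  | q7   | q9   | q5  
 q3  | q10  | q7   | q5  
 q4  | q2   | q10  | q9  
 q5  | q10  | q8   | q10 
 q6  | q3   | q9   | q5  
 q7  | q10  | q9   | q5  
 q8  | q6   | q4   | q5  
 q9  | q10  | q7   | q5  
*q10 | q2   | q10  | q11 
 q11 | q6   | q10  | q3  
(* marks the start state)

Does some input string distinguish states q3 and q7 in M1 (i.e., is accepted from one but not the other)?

No

States {q0,q1} cannot be reached from the start state, so discard them.
Start with accepting vs non-accepting: {q3,q7,q9} | {q2,q4,q5,q6,q8,q10,q11}.
On input 0, block {q2,q4,q5,q6,q8,q10,q11} splits into {q4,q5,q8,q10,q11} and {q2,q6}.
Split {q4,q5,q8,q10,q11} by δ(·,0) → {q4,q8,q10,q11} and {q5}.
On input 2, block {q4,q8,q10,q11} splits into {q4,q11} and {q8} and {q10}.
The partition is now stable with 6 blocks: {q3,q7,q9} | {q4,q11} | {q2,q6} | {q5} | {q8} | {q10}.
q3 and q7 lie in the same block of the stable partition, so they are equivalent — no string distinguishes them.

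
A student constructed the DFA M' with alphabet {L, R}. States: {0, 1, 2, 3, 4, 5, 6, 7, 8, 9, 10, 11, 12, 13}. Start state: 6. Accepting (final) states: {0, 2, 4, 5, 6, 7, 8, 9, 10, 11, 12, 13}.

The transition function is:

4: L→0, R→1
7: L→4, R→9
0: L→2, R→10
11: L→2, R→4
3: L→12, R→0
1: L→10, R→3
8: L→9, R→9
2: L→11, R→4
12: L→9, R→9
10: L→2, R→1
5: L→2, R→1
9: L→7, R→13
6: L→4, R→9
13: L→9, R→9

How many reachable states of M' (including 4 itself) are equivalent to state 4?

First remove the unreachable states {5,8}; 12 states remain.
P0 = {0,2,4,6,7,9,10,11,12,13} | {1,3}.
Split {0,2,4,6,7,9,10,11,12,13} by δ(·,R) → {0,2,6,7,9,11,12,13} and {4,10}.
Split {0,2,6,7,9,11,12,13} by δ(·,L) → {0,2,9,11,12,13} and {6,7}.
Split {0,2,9,11,12,13} by δ(·,L) → {0,2,11,12,13} and {9}.
Refine {0,2,11,12,13} on symbol L: members go to different blocks, giving {0,2,11} and {12,13}.
On input L, block {1,3} splits into {1} and {3}.
Stable partition: {0,2,11} | {1} | {4,10} | {6,7} | {9} | {12,13} | {3} — 7 equivalence classes.
State 4 belongs to the block {4,10}, which has 2 states.

2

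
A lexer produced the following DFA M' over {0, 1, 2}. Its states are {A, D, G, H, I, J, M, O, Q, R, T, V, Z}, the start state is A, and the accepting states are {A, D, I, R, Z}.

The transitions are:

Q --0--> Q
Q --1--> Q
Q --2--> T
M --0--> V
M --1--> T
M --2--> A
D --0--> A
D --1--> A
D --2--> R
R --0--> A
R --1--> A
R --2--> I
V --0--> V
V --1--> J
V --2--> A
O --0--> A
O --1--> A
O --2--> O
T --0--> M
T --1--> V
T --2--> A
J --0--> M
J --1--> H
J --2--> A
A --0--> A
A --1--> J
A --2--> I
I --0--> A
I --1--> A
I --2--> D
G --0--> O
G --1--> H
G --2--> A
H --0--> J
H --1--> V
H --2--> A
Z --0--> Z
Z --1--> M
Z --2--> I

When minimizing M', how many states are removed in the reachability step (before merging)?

BFS from A reaches {A, D, H, I, J, M, R, T, V}; the 4 state(s) G, O, Q, Z are never visited.

4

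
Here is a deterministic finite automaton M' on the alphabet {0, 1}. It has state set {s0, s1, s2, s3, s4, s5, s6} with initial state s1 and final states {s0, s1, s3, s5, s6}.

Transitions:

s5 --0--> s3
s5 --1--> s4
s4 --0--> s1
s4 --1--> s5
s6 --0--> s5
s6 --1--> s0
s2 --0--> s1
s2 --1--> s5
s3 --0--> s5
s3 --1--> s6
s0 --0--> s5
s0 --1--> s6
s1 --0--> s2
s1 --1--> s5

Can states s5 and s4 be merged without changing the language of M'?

No

P0 = {s0,s1,s3,s5,s6} | {s2,s4}.
Split {s0,s1,s3,s5,s6} by δ(·,0) → {s0,s3,s5,s6} and {s1}.
Refine {s0,s3,s5,s6} on symbol 1: members go to different blocks, giving {s0,s3,s6} and {s5}.
Stable partition: {s0,s3,s6} | {s2,s4} | {s1} | {s5} — 4 equivalence classes.
s5 and s4 end up in different blocks, so they are distinguishable. For instance, the string 'ε' is accepted from only s5.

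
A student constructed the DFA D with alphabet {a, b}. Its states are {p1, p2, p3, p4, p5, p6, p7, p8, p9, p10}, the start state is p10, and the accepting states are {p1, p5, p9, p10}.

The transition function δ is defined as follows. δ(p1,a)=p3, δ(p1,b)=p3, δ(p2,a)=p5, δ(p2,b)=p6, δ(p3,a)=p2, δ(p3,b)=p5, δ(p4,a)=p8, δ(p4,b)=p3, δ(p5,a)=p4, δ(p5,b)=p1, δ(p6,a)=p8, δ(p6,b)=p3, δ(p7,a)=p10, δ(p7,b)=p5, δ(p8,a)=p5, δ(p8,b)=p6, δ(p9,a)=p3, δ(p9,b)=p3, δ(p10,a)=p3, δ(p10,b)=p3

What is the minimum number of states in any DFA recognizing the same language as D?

Reachable states from the start: {p1,p2,p3,p4,p5,p6,p8,p10}. Unreachable: {p7,p9} — drop them.
Initial partition by acceptance: {p1,p5,p10} | {p2,p3,p4,p6,p8}.
On input b, block {p1,p5,p10} splits into {p1,p10} and {p5}.
On input a, block {p2,p3,p4,p6,p8} splits into {p3,p4,p6} and {p2,p8}.
Split {p3,p4,p6} by δ(·,b) → {p4,p6} and {p3}.
Stable partition: {p1,p10} | {p4,p6} | {p5} | {p2,p8} | {p3} — 5 equivalence classes.

5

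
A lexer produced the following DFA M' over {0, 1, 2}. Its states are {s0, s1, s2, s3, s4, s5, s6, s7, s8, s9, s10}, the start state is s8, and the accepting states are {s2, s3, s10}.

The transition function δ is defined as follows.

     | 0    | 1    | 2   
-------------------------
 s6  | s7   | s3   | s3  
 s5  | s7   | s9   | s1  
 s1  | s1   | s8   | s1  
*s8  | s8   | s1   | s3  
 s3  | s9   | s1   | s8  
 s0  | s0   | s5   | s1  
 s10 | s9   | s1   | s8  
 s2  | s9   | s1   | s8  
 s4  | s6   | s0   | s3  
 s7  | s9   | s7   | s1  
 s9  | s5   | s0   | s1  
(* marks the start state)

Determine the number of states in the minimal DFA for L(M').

Reachable states from the start: {s0,s1,s3,s5,s7,s8,s9}. Unreachable: {s2,s4,s6,s10} — drop them.
Initial partition by acceptance: {s3} | {s0,s1,s5,s7,s8,s9}.
Refine {s0,s1,s5,s7,s8,s9} on symbol 2: members go to different blocks, giving {s0,s1,s5,s7,s9} and {s8}.
Split {s0,s1,s5,s7,s9} by δ(·,1) → {s0,s5,s7,s9} and {s1}.
No further refinement is possible. Final partition (4 blocks): {s3} | {s0,s5,s7,s9} | {s8} | {s1}.

4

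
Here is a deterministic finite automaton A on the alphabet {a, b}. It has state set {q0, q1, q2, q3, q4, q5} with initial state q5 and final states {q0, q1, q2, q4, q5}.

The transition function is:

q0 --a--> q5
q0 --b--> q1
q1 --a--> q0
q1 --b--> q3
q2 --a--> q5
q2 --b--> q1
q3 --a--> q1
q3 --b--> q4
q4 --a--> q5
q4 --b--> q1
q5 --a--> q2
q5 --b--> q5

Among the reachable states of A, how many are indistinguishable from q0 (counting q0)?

3

Initial partition by acceptance: {q0,q1,q2,q4,q5} | {q3}.
Refine {q0,q1,q2,q4,q5} on symbol b: members go to different blocks, giving {q0,q2,q4,q5} and {q1}.
On input b, block {q0,q2,q4,q5} splits into {q0,q2,q4} and {q5}.
No further refinement is possible. Final partition (4 blocks): {q0,q2,q4} | {q3} | {q1} | {q5}.
The equivalence class containing q0 is {q0,q2,q4}, of size 3.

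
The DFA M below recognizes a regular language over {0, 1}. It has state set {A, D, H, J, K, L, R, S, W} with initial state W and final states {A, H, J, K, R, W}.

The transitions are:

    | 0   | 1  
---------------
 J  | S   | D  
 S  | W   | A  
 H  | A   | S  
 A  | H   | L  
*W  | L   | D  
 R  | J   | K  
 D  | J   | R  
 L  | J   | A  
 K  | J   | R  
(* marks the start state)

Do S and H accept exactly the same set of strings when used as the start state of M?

No

Initial partition by acceptance: {A,H,J,K,R,W} | {D,L,S}.
Split {A,H,J,K,R,W} by δ(·,0) → {A,H,K,R} and {J,W}.
On input 0, block {A,H,K,R} splits into {K,R} and {A,H}.
Split {D,L,S} by δ(·,1) → {L,S} and {D}.
No further refinement is possible. Final partition (5 blocks): {K,R} | {L,S} | {J,W} | {A,H} | {D}.
S and H end up in different blocks, so they are distinguishable. For instance, the string 'ε' is accepted from only H.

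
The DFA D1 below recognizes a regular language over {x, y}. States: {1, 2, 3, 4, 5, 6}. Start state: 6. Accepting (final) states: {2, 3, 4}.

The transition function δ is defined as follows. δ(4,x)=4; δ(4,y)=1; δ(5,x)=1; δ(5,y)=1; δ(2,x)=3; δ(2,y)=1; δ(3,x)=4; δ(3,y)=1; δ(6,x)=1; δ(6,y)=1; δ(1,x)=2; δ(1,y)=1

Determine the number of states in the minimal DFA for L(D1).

First remove the unreachable states {5}; 5 states remain.
P0 = {2,3,4} | {1,6}.
Refine {1,6} on symbol x: members go to different blocks, giving {1} and {6}.
No further refinement is possible. Final partition (3 blocks): {2,3,4} | {1} | {6}.

3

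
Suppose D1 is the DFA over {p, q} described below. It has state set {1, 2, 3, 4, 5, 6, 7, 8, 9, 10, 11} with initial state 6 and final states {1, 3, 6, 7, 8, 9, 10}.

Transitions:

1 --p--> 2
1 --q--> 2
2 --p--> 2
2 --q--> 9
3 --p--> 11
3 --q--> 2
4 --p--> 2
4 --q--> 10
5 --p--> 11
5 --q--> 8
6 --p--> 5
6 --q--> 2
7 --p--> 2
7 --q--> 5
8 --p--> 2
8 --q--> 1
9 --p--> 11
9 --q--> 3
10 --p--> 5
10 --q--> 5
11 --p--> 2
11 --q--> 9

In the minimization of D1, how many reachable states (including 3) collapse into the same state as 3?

3

First remove the unreachable states {4,7,10}; 8 states remain.
Initial partition by acceptance: {1,3,6,8,9} | {2,5,11}.
Split {1,3,6,8,9} by δ(·,q) → {1,3,6} and {8,9}.
The partition is now stable with 3 blocks: {1,3,6} | {2,5,11} | {8,9}.
The equivalence class containing 3 is {1,3,6}, of size 3.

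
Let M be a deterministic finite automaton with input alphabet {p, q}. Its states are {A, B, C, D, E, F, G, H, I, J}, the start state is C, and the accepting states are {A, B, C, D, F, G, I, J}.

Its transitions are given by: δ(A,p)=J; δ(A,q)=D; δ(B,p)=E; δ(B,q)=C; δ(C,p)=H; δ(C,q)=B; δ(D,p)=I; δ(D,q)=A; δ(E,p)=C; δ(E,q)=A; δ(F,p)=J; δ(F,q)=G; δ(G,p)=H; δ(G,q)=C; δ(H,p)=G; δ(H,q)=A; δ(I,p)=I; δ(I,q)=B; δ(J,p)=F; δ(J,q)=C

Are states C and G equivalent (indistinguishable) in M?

Yes

Start with accepting vs non-accepting: {A,B,C,D,F,G,I,J} | {E,H}.
Split {A,B,C,D,F,G,I,J} by δ(·,p) → {A,D,F,I,J} and {B,C,G}.
Refine {A,D,F,I,J} on symbol q: members go to different blocks, giving {F,I,J} and {A,D}.
Stable partition: {F,I,J} | {E,H} | {B,C,G} | {A,D} — 4 equivalence classes.
C and G lie in the same block of the stable partition, so they are equivalent — no string distinguishes them.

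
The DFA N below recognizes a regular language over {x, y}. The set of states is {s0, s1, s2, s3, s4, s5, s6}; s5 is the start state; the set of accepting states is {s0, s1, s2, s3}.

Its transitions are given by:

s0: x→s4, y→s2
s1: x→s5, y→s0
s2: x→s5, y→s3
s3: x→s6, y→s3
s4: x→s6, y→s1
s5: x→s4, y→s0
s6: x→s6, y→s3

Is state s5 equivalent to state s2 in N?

Every state is reachable, so we keep all 7.
Start with accepting vs non-accepting: {s0,s1,s2,s3} | {s4,s5,s6}.
The partition is now stable with 2 blocks: {s0,s1,s2,s3} | {s4,s5,s6}.
s5 and s2 end up in different blocks, so they are distinguishable. For instance, the string 'ε' is accepted from only s2.

No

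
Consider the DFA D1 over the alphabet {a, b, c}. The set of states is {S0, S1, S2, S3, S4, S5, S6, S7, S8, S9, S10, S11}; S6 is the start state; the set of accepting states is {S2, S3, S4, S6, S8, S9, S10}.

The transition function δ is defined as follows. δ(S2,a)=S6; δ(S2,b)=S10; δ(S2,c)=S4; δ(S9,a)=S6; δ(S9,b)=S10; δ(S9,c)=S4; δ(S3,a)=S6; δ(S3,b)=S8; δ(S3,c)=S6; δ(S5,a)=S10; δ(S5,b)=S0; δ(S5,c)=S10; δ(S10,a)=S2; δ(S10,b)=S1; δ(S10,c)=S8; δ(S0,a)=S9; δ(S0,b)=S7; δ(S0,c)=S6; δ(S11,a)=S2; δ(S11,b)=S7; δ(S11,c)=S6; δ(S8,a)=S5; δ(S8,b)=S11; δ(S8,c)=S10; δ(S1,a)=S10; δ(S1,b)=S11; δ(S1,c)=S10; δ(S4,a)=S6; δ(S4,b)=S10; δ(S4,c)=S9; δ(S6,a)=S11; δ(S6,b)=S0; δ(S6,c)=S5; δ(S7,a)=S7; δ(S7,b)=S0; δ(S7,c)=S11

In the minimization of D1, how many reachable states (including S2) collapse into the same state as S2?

3

First remove the unreachable states {S3}; 11 states remain.
P0 = {S2,S4,S6,S8,S9,S10} | {S0,S1,S5,S7,S11}.
Refine {S2,S4,S6,S8,S9,S10} on symbol a: members go to different blocks, giving {S2,S4,S9,S10} and {S6,S8}.
On input a, block {S2,S4,S9,S10} splits into {S2,S4,S9} and {S10}.
On input a, block {S0,S1,S5,S7,S11} splits into {S0,S11} and {S1,S5} and {S7}.
On input a, block {S6,S8} splits into {S6} and {S8}.
No further refinement is possible. Final partition (7 blocks): {S2,S4,S9} | {S0,S11} | {S6} | {S10} | {S1,S5} | {S7} | {S8}.
The equivalence class containing S2 is {S2,S4,S9}, of size 3.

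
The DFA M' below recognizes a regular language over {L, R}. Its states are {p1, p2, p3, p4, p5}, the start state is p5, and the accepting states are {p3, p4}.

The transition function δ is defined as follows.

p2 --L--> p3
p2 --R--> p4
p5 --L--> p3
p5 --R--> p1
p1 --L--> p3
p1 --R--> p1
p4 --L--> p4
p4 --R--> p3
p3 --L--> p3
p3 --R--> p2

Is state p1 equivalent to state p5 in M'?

Yes

Initial partition by acceptance: {p3,p4} | {p1,p2,p5}.
On input R, block {p3,p4} splits into {p3} and {p4}.
Split {p1,p2,p5} by δ(·,R) → {p1,p5} and {p2}.
No further refinement is possible. Final partition (4 blocks): {p3} | {p1,p5} | {p4} | {p2}.
p1 and p5 lie in the same block of the stable partition, so they are equivalent — no string distinguishes them.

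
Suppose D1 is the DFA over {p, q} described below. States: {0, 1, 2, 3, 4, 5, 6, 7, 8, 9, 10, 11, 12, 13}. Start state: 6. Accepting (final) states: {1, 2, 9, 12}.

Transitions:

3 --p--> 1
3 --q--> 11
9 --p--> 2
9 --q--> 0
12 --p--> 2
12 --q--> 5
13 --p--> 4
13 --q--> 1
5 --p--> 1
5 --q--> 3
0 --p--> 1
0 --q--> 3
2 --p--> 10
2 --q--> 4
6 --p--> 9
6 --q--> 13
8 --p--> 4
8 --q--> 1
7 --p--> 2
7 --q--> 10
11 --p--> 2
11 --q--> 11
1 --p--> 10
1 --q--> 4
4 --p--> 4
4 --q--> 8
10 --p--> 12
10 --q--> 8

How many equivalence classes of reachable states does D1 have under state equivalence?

6

Reachable states from the start: {0,1,2,3,4,5,6,8,9,10,11,12,13}. Unreachable: {7} — drop them.
Initial partition by acceptance: {1,2,9,12} | {0,3,4,5,6,8,10,11,13}.
On input p, block {1,2,9,12} splits into {1,2} and {9,12}.
Refine {0,3,4,5,6,8,10,11,13} on symbol p: members go to different blocks, giving {0,3,5,11} and {4,8,13} and {6,10}.
Split {4,8,13} by δ(·,q) → {8,13} and {4}.
No further refinement is possible. Final partition (6 blocks): {1,2} | {0,3,5,11} | {9,12} | {8,13} | {6,10} | {4}.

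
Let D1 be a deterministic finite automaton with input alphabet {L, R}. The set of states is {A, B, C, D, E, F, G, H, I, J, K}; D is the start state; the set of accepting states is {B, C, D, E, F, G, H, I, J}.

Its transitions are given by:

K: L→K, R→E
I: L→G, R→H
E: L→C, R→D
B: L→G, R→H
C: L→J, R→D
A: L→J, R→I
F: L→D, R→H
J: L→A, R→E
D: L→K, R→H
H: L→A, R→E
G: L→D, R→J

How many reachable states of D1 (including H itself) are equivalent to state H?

2

First remove the unreachable states {B,F}; 9 states remain.
Start with accepting vs non-accepting: {C,D,E,G,H,I,J} | {A,K}.
On input L, block {C,D,E,G,H,I,J} splits into {C,E,G,I} and {D,H,J}.
On input L, block {C,E,G,I} splits into {C,G} and {E,I}.
Split {A,K} by δ(·,L) → {A} and {K}.
Split {D,H,J} by δ(·,L) → {H,J} and {D}.
Split {C,G} by δ(·,L) → {C} and {G}.
Split {E,I} by δ(·,L) → {E} and {I}.
Stable partition: {C} | {A} | {H,J} | {E} | {K} | {D} | {G} | {I} — 8 equivalence classes.
The equivalence class containing H is {H,J}, of size 2.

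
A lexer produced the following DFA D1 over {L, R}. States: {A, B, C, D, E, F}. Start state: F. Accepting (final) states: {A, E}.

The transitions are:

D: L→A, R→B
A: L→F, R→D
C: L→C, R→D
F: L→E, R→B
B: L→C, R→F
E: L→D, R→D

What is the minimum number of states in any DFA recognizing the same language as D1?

Every state is reachable, so we keep all 6.
P0 = {A,E} | {B,C,D,F}.
Split {B,C,D,F} by δ(·,L) → {B,C} and {D,F}.
Stable partition: {A,E} | {B,C} | {D,F} — 3 equivalence classes.

3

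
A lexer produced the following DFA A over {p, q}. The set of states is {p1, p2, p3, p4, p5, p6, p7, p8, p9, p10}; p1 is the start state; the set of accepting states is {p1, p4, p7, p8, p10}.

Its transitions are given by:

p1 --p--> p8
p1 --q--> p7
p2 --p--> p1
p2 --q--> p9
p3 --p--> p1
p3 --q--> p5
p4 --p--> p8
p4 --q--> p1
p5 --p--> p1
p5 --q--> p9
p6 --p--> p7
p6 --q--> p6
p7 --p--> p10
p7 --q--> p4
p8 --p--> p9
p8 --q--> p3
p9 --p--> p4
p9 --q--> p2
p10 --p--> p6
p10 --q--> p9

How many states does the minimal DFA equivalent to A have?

Start with accepting vs non-accepting: {p1,p4,p7,p8,p10} | {p2,p3,p5,p6,p9}.
On input p, block {p1,p4,p7,p8,p10} splits into {p1,p4,p7} and {p8,p10}.
No further refinement is possible. Final partition (3 blocks): {p1,p4,p7} | {p2,p3,p5,p6,p9} | {p8,p10}.

3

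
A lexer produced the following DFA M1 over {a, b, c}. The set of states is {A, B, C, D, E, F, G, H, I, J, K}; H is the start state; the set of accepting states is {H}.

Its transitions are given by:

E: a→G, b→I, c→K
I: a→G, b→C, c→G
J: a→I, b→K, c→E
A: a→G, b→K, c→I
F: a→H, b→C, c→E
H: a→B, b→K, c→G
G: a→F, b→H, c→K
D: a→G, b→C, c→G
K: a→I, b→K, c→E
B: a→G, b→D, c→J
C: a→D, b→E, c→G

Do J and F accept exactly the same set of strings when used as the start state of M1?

First remove the unreachable states {A}; 10 states remain.
Initial partition by acceptance: {H} | {B,C,D,E,F,G,I,J,K}.
Split {B,C,D,E,F,G,I,J,K} by δ(·,a) → {B,C,D,E,G,I,J,K} and {F}.
Refine {B,C,D,E,G,I,J,K} on symbol a: members go to different blocks, giving {B,C,D,E,I,J,K} and {G}.
Split {B,C,D,E,I,J,K} by δ(·,a) → {B,D,E,I} and {C,J,K}.
Split {B,D,E,I} by δ(·,b) → {B,E} and {D,I}.
On input b, block {C,J,K} splits into {J,K} and {C}.
No further refinement is possible. Final partition (7 blocks): {H} | {B,E} | {F} | {G} | {J,K} | {D,I} | {C}.
J and F end up in different blocks, so they are distinguishable. For instance, the string 'a' is accepted from only F.

No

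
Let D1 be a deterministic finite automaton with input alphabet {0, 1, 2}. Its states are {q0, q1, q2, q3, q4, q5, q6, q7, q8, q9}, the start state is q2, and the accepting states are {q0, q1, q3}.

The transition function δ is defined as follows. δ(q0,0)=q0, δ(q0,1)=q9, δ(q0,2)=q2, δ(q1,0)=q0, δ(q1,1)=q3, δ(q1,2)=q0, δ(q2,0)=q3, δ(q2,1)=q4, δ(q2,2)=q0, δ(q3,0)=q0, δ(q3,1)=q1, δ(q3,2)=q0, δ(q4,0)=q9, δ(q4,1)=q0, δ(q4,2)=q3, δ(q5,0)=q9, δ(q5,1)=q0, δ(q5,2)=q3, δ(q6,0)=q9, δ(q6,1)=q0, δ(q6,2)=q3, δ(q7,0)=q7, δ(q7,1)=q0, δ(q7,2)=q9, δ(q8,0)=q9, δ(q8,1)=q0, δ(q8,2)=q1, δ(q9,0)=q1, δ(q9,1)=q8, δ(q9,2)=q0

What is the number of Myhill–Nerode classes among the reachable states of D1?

Reachable states from the start: {q0,q1,q2,q3,q4,q8,q9}. Unreachable: {q5,q6,q7} — drop them.
Initial partition by acceptance: {q0,q1,q3} | {q2,q4,q8,q9}.
Split {q0,q1,q3} by δ(·,1) → {q1,q3} and {q0}.
Refine {q2,q4,q8,q9} on symbol 0: members go to different blocks, giving {q2,q9} and {q4,q8}.
Stable partition: {q1,q3} | {q2,q9} | {q0} | {q4,q8} — 4 equivalence classes.

4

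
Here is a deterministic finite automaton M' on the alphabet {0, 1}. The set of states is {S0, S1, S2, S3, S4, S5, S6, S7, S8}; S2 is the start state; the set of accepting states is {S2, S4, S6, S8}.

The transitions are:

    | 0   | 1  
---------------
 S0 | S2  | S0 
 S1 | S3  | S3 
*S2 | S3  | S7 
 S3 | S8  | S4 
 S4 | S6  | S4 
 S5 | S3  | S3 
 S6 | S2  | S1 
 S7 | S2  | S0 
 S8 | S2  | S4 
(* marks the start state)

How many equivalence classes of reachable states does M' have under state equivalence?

7

First remove the unreachable states {S5}; 8 states remain.
P0 = {S2,S4,S6,S8} | {S0,S1,S3,S7}.
Refine {S2,S4,S6,S8} on symbol 0: members go to different blocks, giving {S4,S6,S8} and {S2}.
On input 0, block {S4,S6,S8} splits into {S6,S8} and {S4}.
Refine {S6,S8} on symbol 1: members go to different blocks, giving {S6} and {S8}.
Split {S0,S1,S3,S7} by δ(·,0) → {S0,S7} and {S1} and {S3}.
The partition is now stable with 7 blocks: {S6} | {S0,S7} | {S2} | {S4} | {S8} | {S1} | {S3}.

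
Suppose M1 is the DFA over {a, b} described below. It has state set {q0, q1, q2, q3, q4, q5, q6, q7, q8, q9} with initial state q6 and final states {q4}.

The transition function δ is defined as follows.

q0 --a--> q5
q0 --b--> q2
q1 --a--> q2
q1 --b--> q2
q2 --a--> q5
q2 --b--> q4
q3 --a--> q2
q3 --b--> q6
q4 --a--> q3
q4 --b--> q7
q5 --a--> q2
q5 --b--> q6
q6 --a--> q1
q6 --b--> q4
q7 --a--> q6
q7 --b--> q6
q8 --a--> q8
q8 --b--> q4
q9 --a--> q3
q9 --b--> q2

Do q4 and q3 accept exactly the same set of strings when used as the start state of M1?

No

Reachable states from the start: {q1,q2,q3,q4,q5,q6,q7}. Unreachable: {q0,q8,q9} — drop them.
Initial partition by acceptance: {q4} | {q1,q2,q3,q5,q6,q7}.
Split {q1,q2,q3,q5,q6,q7} by δ(·,b) → {q1,q3,q5,q7} and {q2,q6}.
The partition is now stable with 3 blocks: {q4} | {q1,q3,q5,q7} | {q2,q6}.
q4 and q3 end up in different blocks, so they are distinguishable. For instance, the string 'ε' is accepted from only q4.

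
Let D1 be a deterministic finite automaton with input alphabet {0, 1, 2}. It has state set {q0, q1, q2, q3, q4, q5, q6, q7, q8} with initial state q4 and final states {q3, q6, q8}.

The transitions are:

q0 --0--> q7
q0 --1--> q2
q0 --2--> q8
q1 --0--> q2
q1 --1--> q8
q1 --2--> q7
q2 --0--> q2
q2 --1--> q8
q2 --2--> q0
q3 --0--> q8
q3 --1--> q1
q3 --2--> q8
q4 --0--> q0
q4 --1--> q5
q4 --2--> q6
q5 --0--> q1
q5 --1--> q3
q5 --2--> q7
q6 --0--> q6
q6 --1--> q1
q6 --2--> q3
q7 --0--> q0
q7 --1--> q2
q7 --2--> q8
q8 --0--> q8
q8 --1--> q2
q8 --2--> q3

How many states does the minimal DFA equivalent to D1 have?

All states are reachable from the start state.
P0 = {q3,q6,q8} | {q0,q1,q2,q4,q5,q7}.
Refine {q0,q1,q2,q4,q5,q7} on symbol 1: members go to different blocks, giving {q0,q4,q7} and {q1,q2,q5}.
The partition is now stable with 3 blocks: {q3,q6,q8} | {q0,q4,q7} | {q1,q2,q5}.

3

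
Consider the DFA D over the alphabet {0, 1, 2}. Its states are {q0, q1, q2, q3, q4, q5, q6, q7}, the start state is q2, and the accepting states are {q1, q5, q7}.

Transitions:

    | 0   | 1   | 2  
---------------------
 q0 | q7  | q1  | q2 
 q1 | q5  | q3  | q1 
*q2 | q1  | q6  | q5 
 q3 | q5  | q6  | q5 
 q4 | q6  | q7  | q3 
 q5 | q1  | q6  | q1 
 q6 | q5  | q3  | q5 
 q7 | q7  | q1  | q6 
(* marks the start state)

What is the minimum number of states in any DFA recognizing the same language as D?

States {q0,q4,q7} cannot be reached from the start state, so discard them.
P0 = {q1,q5} | {q2,q3,q6}.
The partition is now stable with 2 blocks: {q1,q5} | {q2,q3,q6}.

2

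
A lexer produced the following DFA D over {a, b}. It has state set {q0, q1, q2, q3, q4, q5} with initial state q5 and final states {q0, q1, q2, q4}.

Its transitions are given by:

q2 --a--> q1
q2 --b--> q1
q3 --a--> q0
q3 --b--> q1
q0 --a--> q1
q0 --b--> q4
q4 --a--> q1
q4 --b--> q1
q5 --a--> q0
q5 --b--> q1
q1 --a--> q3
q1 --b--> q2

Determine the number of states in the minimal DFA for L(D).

Start with accepting vs non-accepting: {q0,q1,q2,q4} | {q3,q5}.
Refine {q0,q1,q2,q4} on symbol a: members go to different blocks, giving {q0,q2,q4} and {q1}.
Split {q0,q2,q4} by δ(·,b) → {q2,q4} and {q0}.
No further refinement is possible. Final partition (4 blocks): {q2,q4} | {q3,q5} | {q1} | {q0}.

4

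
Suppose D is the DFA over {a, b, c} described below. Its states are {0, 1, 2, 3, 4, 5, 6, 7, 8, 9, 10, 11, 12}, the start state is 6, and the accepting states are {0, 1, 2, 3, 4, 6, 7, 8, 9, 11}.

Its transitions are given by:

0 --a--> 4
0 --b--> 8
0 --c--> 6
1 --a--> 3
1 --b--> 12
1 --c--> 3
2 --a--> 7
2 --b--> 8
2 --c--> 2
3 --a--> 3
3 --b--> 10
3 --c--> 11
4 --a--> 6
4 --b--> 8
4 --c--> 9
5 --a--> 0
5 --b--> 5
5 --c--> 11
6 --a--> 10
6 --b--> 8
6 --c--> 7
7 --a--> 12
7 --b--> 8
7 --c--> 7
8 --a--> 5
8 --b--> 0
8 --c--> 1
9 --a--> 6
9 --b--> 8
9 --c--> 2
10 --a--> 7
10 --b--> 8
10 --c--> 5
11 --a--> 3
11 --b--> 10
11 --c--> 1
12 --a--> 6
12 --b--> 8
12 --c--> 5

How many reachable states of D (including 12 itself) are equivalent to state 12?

All states are reachable from the start state.
P0 = {0,1,2,3,4,6,7,8,9,11} | {5,10,12}.
Refine {0,1,2,3,4,6,7,8,9,11} on symbol a: members go to different blocks, giving {0,1,2,3,4,9,11} and {6,7,8}.
Split {0,1,2,3,4,9,11} by δ(·,a) → {0,1,3,11} and {2,4,9}.
On input a, block {0,1,3,11} splits into {1,3,11} and {0}.
On input a, block {5,10,12} splits into {10,12} and {5}.
Refine {6,7,8} on symbol a: members go to different blocks, giving {6,7} and {8}.
No further refinement is possible. Final partition (7 blocks): {1,3,11} | {10,12} | {6,7} | {2,4,9} | {0} | {5} | {8}.
The equivalence class containing 12 is {10,12}, of size 2.

2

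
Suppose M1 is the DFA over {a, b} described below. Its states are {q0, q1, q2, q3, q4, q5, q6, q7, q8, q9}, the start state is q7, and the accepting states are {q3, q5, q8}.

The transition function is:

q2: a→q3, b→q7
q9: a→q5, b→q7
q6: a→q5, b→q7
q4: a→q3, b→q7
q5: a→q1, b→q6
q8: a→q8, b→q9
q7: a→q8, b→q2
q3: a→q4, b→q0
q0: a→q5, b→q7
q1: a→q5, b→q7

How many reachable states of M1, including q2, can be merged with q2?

Every state is reachable, so we keep all 10.
Initial partition by acceptance: {q3,q5,q8} | {q0,q1,q2,q4,q6,q7,q9}.
Split {q3,q5,q8} by δ(·,a) → {q3,q5} and {q8}.
Refine {q0,q1,q2,q4,q6,q7,q9} on symbol a: members go to different blocks, giving {q0,q1,q2,q4,q6,q9} and {q7}.
Stable partition: {q3,q5} | {q0,q1,q2,q4,q6,q9} | {q8} | {q7} — 4 equivalence classes.
The equivalence class containing q2 is {q0,q1,q2,q4,q6,q9}, of size 6.

6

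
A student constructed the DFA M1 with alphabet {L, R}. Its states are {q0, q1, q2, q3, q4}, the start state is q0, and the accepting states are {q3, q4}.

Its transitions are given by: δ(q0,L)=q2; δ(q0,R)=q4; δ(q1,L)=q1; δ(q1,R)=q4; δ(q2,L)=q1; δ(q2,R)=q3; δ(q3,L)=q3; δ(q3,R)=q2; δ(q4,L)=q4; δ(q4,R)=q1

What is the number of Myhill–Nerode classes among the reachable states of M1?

All states are reachable from the start state.
Start with accepting vs non-accepting: {q3,q4} | {q0,q1,q2}.
No further refinement is possible. Final partition (2 blocks): {q3,q4} | {q0,q1,q2}.

2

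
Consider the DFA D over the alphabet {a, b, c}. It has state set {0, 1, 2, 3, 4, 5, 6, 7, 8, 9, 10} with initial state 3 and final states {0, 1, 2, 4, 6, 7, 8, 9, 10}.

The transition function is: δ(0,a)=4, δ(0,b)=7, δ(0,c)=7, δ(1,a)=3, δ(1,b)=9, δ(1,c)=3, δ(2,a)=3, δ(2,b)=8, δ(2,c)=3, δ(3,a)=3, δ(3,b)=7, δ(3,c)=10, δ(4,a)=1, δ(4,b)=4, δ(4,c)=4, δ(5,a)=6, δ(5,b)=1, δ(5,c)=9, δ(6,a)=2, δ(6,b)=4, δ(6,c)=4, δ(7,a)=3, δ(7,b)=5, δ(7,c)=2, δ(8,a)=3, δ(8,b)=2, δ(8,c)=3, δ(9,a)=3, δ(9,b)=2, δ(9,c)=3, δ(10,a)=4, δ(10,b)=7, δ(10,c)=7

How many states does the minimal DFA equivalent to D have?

6

First remove the unreachable states {0}; 10 states remain.
Initial partition by acceptance: {1,2,4,6,7,8,9,10} | {3,5}.
Refine {1,2,4,6,7,8,9,10} on symbol a: members go to different blocks, giving {1,2,7,8,9} and {4,6,10}.
Split {1,2,7,8,9} by δ(·,b) → {1,2,8,9} and {7}.
Split {3,5} by δ(·,a) → {3} and {5}.
On input a, block {4,6,10} splits into {4,6} and {10}.
Stable partition: {1,2,8,9} | {3} | {4,6} | {7} | {5} | {10} — 6 equivalence classes.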